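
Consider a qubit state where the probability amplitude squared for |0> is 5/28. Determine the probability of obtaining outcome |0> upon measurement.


|alpha|^2 = 5/28 = 0.1786
|beta|^2 = 1 - 5/28 = 23/28 = 0.8214
P(|0>) = |alpha|^2 = 0.1786

0.1786


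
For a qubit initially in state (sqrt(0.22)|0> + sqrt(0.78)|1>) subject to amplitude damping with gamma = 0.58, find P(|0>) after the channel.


For amplitude damping with parameter gamma on state sqrt(a)|0> + sqrt(b)|1>:
alpha^2 = 0.22, beta^2 = 0.78
P(|0>) = alpha^2 + gamma * beta^2
= 0.22 + 0.58 * 0.78
= 0.22 + 0.4524
= 0.6724

0.6724


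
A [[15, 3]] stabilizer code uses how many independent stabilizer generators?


For an [[n,k]] stabilizer code:
Number of stabilizer generators = n - k
= 15 - 3
= 12

12


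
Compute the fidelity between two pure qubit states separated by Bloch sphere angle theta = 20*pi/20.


For states separated by angle theta on Bloch sphere:
F = cos^2(theta/2)
theta = 20*pi/20 = 3.1416
theta/2 = 1.5708
cos(theta/2) = 0.0000
F = 0.0000

0.0000


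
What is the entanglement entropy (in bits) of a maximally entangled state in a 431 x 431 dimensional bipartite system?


For a maximally entangled state in d x d:
S = log2(d) = log2(431)
= 8.7515

8.7515


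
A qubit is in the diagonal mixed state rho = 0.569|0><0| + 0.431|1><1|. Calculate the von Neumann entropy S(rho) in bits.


S = -p*log2(p) - (1-p)*log2(1-p)
p = 0.5690, 1-p = 0.4310
= -0.5690 * log2(0.5690) - 0.4310 * log2(0.4310)
= -(-0.4629) - (-0.5233)
= 0.9862

0.9862


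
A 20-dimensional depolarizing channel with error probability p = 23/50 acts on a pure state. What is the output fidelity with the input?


F = (1-p) + p/d
= (1 - 0.4600) + 0.4600/20
= 0.5400 + 0.0230
= 0.5630

0.5630


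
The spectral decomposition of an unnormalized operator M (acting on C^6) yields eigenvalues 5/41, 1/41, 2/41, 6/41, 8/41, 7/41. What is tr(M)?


tr(M) = sum of eigenvalues
= 5/41 + 1/41 + 2/41 + 6/41 + 8/41 + 7/41
= 29/41
= 0.7073

0.7073


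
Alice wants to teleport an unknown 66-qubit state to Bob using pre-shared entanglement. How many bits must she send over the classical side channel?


Quantum teleportation requires 2 classical bits per qubit teleported.
66 qubit(s) -> 2 * 66 = 132 classical bits

132


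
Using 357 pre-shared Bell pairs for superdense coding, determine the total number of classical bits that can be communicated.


Superdense coding allows 2 classical bits per shared entangled pair.
357 pair(s) -> 2 * 357 = 714 classical bits

714


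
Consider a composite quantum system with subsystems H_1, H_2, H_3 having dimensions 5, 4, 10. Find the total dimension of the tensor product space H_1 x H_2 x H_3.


dim(H_1 x H_2 x H_3) = 5 * 4 * 10
= 20 * 10
= 200

200


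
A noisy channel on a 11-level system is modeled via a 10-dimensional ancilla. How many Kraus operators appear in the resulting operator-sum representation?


Tracing out the environment in an orthonormal basis {|i>_E} gives Kraus operators K_i = <i|_E U |0>_E.
Number of Kraus operators = dim(H_env) = d_env
= 10

10


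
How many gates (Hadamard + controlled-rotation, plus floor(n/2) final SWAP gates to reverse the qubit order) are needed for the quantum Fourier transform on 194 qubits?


Hadamard gates: 194
Controlled rotations: n*(n-1)/2 = 194*193/2 = 18721
SWAP gates: floor(n/2) = floor(194/2) = 97
Total = 194 + 18721 + 97
= 19012

19012


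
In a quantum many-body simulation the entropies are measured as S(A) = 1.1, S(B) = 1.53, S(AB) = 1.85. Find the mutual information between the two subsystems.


I(A:B) = S(A) + S(B) - S(AB)
= 1.1 + 1.53 - 1.85
= 0.7800

0.7800


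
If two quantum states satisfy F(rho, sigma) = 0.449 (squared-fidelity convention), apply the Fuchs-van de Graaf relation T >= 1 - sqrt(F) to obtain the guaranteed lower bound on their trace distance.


Fuchs-van de Graaf (squared-fidelity convention): 1 - sqrt(F) <= T <= sqrt(1 - F).
Lower bound: T >= 1 - sqrt(F)
sqrt(F) = sqrt(0.449) = 0.6701
T >= 1 - 0.6701
T >= 0.3299

0.3299


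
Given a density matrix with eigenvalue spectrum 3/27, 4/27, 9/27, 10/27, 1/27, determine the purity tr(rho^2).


tr(rho^2) = sum of eigenvalues squared
= (3/27)^2 + (4/27)^2 + (9/27)^2 + (10/27)^2 + (1/27)^2
= (9 + 16 + 81 + 100 + 1) / 729
= 207/729
= 0.2840

0.2840


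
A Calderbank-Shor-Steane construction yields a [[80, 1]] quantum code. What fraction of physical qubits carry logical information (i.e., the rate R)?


Code rate R = k/n
= 1/80
= 0.0125

0.0125


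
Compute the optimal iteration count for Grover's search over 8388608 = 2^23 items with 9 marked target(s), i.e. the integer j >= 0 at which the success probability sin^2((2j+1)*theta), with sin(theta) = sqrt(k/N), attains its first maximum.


After j Grover iterations the success probability is P(j) = sin^2((2j+1)*theta), where sin(theta) = sqrt(k/N).
N = 2^23 = 8388608, k = 9
sin(theta) = sqrt(k/N) = 0.001035800949
theta = arcsin(sqrt(k/N)) = 0.001035801134 rad
P(j) reaches its first maximum when (2j+1)*theta is as close as possible to pi/2, i.e. j = round(pi/(4*theta) - 1/2).
pi/(4*theta) - 1/2 = 757.7519
(For comparison, the common estimate pi/4 * sqrt(N/k) = 758.2520; the exact maximiser is used here.)
Optimal iterations = 758

758


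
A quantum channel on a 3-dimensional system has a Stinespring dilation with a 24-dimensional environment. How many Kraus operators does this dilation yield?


Tracing out the environment in an orthonormal basis {|i>_E} gives Kraus operators K_i = <i|_E U |0>_E.
Number of Kraus operators = dim(H_env) = d_env
= 24

24


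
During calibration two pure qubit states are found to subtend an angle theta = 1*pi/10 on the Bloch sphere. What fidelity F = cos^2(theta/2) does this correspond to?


For states separated by angle theta on Bloch sphere:
F = cos^2(theta/2)
theta = 1*pi/10 = 0.3142
theta/2 = 0.1571
cos(theta/2) = 0.9877
F = 0.9755

0.9755


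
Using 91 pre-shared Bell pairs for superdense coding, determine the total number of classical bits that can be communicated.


Superdense coding allows 2 classical bits per shared entangled pair.
91 pair(s) -> 2 * 91 = 182 classical bits

182


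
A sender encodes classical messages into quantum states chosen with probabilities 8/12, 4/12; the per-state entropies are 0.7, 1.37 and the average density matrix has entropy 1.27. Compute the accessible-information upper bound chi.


chi = S(rho) - sum_i p_i * S(rho_i)
Weighted entropy = 8/12 * 0.7 + 4/12 * 1.37
= 0.9233
chi = 1.27 - 0.9233
= 0.3467

0.3467


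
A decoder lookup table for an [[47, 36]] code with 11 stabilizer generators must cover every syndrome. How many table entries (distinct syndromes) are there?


Each stabilizer generator gives a binary (+1 or -1) measurement outcome.
With 11 independent generators:
Total syndromes = 2^11
= 2048

2048


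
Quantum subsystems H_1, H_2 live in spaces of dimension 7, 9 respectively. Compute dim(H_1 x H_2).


dim(H_1 x H_2) = 7 * 9
= 63

63


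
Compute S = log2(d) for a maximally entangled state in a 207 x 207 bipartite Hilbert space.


For a maximally entangled state in d x d:
S = log2(d) = log2(207)
= 7.6935

7.6935


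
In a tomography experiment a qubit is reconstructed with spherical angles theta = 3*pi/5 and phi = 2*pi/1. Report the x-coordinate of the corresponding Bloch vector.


theta = 1.8850, phi = 6.2832
r_x = sin(theta)*cos(phi) = 0.9511 * 1.0000
r_x = 0.9511

0.9511


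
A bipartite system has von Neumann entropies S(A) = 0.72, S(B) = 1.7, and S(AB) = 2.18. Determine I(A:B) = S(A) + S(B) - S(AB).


I(A:B) = S(A) + S(B) - S(AB)
= 0.72 + 1.7 - 2.18
= 0.2400

0.2400


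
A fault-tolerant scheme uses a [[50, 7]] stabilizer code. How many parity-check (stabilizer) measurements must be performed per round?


For an [[n,k]] stabilizer code:
Number of stabilizer generators = n - k
= 50 - 7
= 43

43


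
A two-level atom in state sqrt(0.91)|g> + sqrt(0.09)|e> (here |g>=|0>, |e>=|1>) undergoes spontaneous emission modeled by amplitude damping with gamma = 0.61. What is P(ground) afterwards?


For amplitude damping with parameter gamma on state sqrt(a)|0> + sqrt(b)|1>:
alpha^2 = 0.91, beta^2 = 0.09
P(|0>) = alpha^2 + gamma * beta^2
= 0.91 + 0.61 * 0.09
= 0.91 + 0.0549
= 0.9649

0.9649


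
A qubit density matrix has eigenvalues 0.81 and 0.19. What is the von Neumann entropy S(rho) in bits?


S = -p*log2(p) - (1-p)*log2(1-p)
p = 0.8100, 1-p = 0.1900
= -0.8100 * log2(0.8100) - 0.1900 * log2(0.1900)
= -(-0.2462) - (-0.4552)
= 0.7015

0.7015


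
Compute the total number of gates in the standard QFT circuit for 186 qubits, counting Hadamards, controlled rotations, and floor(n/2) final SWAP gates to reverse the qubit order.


Hadamard gates: 186
Controlled rotations: n*(n-1)/2 = 186*185/2 = 17205
SWAP gates: floor(n/2) = floor(186/2) = 93
Total = 186 + 17205 + 93
= 17484

17484


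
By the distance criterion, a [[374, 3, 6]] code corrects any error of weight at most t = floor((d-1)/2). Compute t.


Code parameters: [[374, 3, 6]], distance d = 6.
Number of correctable errors = floor((d-1)/2)
= floor((6 - 1)/2)
= floor(5/2)
= 2

2


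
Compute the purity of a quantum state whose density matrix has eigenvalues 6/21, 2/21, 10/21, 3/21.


tr(rho^2) = sum of eigenvalues squared
= (6/21)^2 + (2/21)^2 + (10/21)^2 + (3/21)^2
= (36 + 4 + 100 + 9) / 441
= 149/441
= 0.3379

0.3379


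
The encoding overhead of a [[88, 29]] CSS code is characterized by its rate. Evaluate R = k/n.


Code rate R = k/n
= 29/88
= 0.3295

0.3295


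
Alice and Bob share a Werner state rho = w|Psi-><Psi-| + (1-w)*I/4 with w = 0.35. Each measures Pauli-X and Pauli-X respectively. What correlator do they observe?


|Psi-> = (|01> - |10>)/sqrt(2)
For the pure Bell state, <X_A X_B> = -1 (Bell-state Pauli correlator).
The maximally-mixed part I/4 has tr(I/4 * P tensor P) = 0 for any traceless Pauli P.
So <X_A X_B>_rho = w * (-1) + (1 - w) * 0
= 0.35 * (-1)
= -0.3500

-0.3500


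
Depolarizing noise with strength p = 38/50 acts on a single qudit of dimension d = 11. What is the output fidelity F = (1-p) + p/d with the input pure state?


F = (1-p) + p/d
= (1 - 0.7600) + 0.7600/11
= 0.2400 + 0.0691
= 0.3091

0.3091


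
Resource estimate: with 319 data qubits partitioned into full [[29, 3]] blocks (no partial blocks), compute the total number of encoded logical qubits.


Each code block uses 29 physical qubits for 3 logical qubit(s).
Number of complete blocks = floor(319 / 29) = 11
Logical qubits = 11 * 3
= 33

33


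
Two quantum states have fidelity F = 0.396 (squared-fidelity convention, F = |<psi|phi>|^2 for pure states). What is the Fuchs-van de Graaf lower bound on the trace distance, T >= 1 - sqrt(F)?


Fuchs-van de Graaf (squared-fidelity convention): 1 - sqrt(F) <= T <= sqrt(1 - F).
Lower bound: T >= 1 - sqrt(F)
sqrt(F) = sqrt(0.396) = 0.6293
T >= 1 - 0.6293
T >= 0.3707

0.3707


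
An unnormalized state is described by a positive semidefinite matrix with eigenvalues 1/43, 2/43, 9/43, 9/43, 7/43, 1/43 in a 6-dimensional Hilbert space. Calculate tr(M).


tr(M) = sum of eigenvalues
= 1/43 + 2/43 + 9/43 + 9/43 + 7/43 + 1/43
= 29/43
= 0.6744

0.6744


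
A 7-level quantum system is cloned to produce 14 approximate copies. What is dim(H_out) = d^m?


Output space = H^(tensor 14) where dim(H) = 7
dim = 7^14
= 49 (after 2 factors)
= 343 (after 3 factors)
= 2401 (after 4 factors)
= 16807 (after 5 factors)
= 117649 (after 6 factors)
= 823543 (after 7 factors)
= 5764801 (after 8 factors)
= 40353607 (after 9 factors)
= 282475249 (after 10 factors)
= 1977326743 (after 11 factors)
= 13841287201 (after 12 factors)
= 96889010407 (after 13 factors)
= 678223072849 (after 14 factors)
= 678223072849

678223072849


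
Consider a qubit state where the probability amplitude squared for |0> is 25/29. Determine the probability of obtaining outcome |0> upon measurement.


|alpha|^2 = 25/29 = 0.8621
|beta|^2 = 1 - 25/29 = 4/29 = 0.1379
P(|0>) = |alpha|^2 = 0.8621

0.8621


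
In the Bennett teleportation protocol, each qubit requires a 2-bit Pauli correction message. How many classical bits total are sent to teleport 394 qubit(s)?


Quantum teleportation requires 2 classical bits per qubit teleported.
394 qubit(s) -> 2 * 394 = 788 classical bits

788


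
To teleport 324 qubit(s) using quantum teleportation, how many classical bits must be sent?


Quantum teleportation requires 2 classical bits per qubit teleported.
324 qubit(s) -> 2 * 324 = 648 classical bits

648


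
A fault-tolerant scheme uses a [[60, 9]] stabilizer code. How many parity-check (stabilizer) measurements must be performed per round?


For an [[n,k]] stabilizer code:
Number of stabilizer generators = n - k
= 60 - 9
= 51

51


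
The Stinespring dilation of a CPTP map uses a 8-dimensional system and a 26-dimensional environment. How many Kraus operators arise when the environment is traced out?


Tracing out the environment in an orthonormal basis {|i>_E} gives Kraus operators K_i = <i|_E U |0>_E.
Number of Kraus operators = dim(H_env) = d_env
= 26

26


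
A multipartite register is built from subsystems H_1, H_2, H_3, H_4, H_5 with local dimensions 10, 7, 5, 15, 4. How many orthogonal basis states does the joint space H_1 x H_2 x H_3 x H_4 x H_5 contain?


dim(H_1 x H_2 x H_3 x H_4 x H_5) = 10 * 7 * 5 * 15 * 4
= 70 * 5 * 15 * 4
= 350 * 15 * 4
= 5250 * 4
= 21000

21000


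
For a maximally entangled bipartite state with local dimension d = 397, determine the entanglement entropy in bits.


For a maximally entangled state in d x d:
S = log2(d) = log2(397)
= 8.6330

8.6330


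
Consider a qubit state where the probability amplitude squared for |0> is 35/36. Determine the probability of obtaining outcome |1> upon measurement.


|alpha|^2 = 35/36 = 0.9722
|beta|^2 = 1 - 35/36 = 1/36 = 0.0278
P(|1>) = |beta|^2 = 0.0278

0.0278


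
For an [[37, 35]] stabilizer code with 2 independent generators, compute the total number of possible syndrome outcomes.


Each stabilizer generator gives a binary (+1 or -1) measurement outcome.
With 2 independent generators:
Total syndromes = 2^2
= 4

4


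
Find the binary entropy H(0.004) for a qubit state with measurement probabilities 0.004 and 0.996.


S = -p*log2(p) - (1-p)*log2(1-p)
p = 0.0040, 1-p = 0.9960
= -0.0040 * log2(0.0040) - 0.9960 * log2(0.9960)
= -(-0.0319) - (-0.0058)
= 0.0376

0.0376


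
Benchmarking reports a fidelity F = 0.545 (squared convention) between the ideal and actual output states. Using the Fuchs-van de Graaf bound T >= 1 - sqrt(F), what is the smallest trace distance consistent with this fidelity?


Fuchs-van de Graaf (squared-fidelity convention): 1 - sqrt(F) <= T <= sqrt(1 - F).
Lower bound: T >= 1 - sqrt(F)
sqrt(F) = sqrt(0.545) = 0.7382
T >= 1 - 0.7382
T >= 0.2618

0.2618


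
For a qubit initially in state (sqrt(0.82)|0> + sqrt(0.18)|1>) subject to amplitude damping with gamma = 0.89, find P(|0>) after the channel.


For amplitude damping with parameter gamma on state sqrt(a)|0> + sqrt(b)|1>:
alpha^2 = 0.82, beta^2 = 0.18
P(|0>) = alpha^2 + gamma * beta^2
= 0.82 + 0.89 * 0.18
= 0.82 + 0.1602
= 0.9802

0.9802


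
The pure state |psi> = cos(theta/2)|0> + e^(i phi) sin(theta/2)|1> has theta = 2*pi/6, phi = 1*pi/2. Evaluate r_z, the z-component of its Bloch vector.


theta = 1.0472, phi = 1.5708
r_z = cos(theta) = 0.5000

0.5000


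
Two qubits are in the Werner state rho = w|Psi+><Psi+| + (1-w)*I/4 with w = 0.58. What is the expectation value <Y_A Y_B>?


|Psi+> = (|01> + |10>)/sqrt(2)
For the pure Bell state, <Y_A Y_B> = +1 (Bell-state Pauli correlator).
The maximally-mixed part I/4 has tr(I/4 * P tensor P) = 0 for any traceless Pauli P.
So <Y_A Y_B>_rho = w * (+1) + (1 - w) * 0
= 0.58 * (+1)
= 0.5800

0.5800


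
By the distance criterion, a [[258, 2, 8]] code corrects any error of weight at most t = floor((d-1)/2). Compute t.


Code parameters: [[258, 2, 8]], distance d = 8.
Number of correctable errors = floor((d-1)/2)
= floor((8 - 1)/2)
= floor(7/2)
= 3

3


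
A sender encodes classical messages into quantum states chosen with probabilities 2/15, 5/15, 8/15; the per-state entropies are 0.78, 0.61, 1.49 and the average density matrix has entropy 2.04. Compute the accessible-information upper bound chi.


chi = S(rho) - sum_i p_i * S(rho_i)
Weighted entropy = 2/15 * 0.78 + 5/15 * 0.61 + 8/15 * 1.49
= 1.1020
chi = 2.04 - 1.1020
= 0.9380

0.9380


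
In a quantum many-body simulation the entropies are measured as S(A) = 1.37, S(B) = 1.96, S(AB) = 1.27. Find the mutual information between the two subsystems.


I(A:B) = S(A) + S(B) - S(AB)
= 1.37 + 1.96 - 1.27
= 2.0600

2.0600


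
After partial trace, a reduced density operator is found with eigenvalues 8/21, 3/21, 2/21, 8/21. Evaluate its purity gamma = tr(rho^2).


tr(rho^2) = sum of eigenvalues squared
= (8/21)^2 + (3/21)^2 + (2/21)^2 + (8/21)^2
= (64 + 9 + 4 + 64) / 441
= 141/441
= 0.3197

0.3197


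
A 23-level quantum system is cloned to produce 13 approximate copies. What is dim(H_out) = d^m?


Output space = H^(tensor 13) where dim(H) = 23
dim = 23^13
= 529 (after 2 factors)
= 12167 (after 3 factors)
= 279841 (after 4 factors)
= 6436343 (after 5 factors)
= 148035889 (after 6 factors)
= 3404825447 (after 7 factors)
= 78310985281 (after 8 factors)
= 1801152661463 (after 9 factors)
= 41426511213649 (after 10 factors)
= 952809757913927 (after 11 factors)
= 21914624432020321 (after 12 factors)
= 504036361936467383 (after 13 factors)
= 504036361936467383

504036361936467383


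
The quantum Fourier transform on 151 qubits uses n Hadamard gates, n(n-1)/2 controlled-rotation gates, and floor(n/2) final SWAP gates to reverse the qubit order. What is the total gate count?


Hadamard gates: 151
Controlled rotations: n*(n-1)/2 = 151*150/2 = 11325
SWAP gates: floor(n/2) = floor(151/2) = 75
Total = 151 + 11325 + 75
= 11551

11551


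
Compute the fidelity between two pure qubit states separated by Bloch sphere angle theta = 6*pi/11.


For states separated by angle theta on Bloch sphere:
F = cos^2(theta/2)
theta = 6*pi/11 = 1.7136
theta/2 = 0.8568
cos(theta/2) = 0.6549
F = 0.4288

0.4288


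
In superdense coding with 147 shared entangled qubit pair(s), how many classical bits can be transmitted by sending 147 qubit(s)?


Superdense coding allows 2 classical bits per shared entangled pair.
147 pair(s) -> 2 * 147 = 294 classical bits

294


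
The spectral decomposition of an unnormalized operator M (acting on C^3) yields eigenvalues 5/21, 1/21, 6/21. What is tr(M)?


tr(M) = sum of eigenvalues
= 5/21 + 1/21 + 6/21
= 12/21
= 0.5714

0.5714


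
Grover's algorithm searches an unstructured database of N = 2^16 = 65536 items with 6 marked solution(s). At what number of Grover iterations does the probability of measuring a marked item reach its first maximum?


After j Grover iterations the success probability is P(j) = sin^2((2j+1)*theta), where sin(theta) = sqrt(k/N).
N = 2^16 = 65536, k = 6
sin(theta) = sqrt(k/N) = 0.009568319308
theta = arcsin(sqrt(k/N)) = 0.009568465315 rad
P(j) reaches its first maximum when (2j+1)*theta is as close as possible to pi/2, i.e. j = round(pi/(4*theta) - 1/2).
pi/(4*theta) - 1/2 = 81.5819
(For comparison, the common estimate pi/4 * sqrt(N/k) = 82.0832; the exact maximiser is used here.)
Optimal iterations = 82

82


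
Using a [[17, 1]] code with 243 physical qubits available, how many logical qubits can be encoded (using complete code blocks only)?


Each code block uses 17 physical qubits for 1 logical qubit(s).
Number of complete blocks = floor(243 / 17) = 14
Logical qubits = 14 * 1
= 14

14


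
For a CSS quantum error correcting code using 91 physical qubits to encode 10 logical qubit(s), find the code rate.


Code rate R = k/n
= 10/91
= 0.1099

0.1099


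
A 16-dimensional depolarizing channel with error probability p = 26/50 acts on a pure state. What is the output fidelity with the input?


F = (1-p) + p/d
= (1 - 0.5200) + 0.5200/16
= 0.4800 + 0.0325
= 0.5125

0.5125


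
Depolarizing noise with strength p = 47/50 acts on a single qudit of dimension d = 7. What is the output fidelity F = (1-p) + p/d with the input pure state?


F = (1-p) + p/d
= (1 - 0.9400) + 0.9400/7
= 0.0600 + 0.1343
= 0.1943

0.1943


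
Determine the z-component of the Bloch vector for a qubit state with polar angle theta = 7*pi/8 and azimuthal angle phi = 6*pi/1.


theta = 2.7489, phi = 18.8496
r_z = cos(theta) = -0.9239

-0.9239


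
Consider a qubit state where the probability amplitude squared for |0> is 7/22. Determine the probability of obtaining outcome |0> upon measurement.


|alpha|^2 = 7/22 = 0.3182
|beta|^2 = 1 - 7/22 = 15/22 = 0.6818
P(|0>) = |alpha|^2 = 0.3182

0.3182


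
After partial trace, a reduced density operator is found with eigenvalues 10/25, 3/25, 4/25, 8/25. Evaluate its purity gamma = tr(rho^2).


tr(rho^2) = sum of eigenvalues squared
= (10/25)^2 + (3/25)^2 + (4/25)^2 + (8/25)^2
= (100 + 9 + 16 + 64) / 625
= 189/625
= 0.3024

0.3024


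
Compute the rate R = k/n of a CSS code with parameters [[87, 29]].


Code rate R = k/n
= 29/87
= 0.3333

0.3333


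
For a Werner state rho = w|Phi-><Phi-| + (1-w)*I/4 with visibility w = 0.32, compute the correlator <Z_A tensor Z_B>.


|Phi-> = (|00> - |11>)/sqrt(2)
For the pure Bell state, <Z_A Z_B> = +1 (Bell-state Pauli correlator).
The maximally-mixed part I/4 has tr(I/4 * P tensor P) = 0 for any traceless Pauli P.
So <Z_A Z_B>_rho = w * (+1) + (1 - w) * 0
= 0.32 * (+1)
= 0.3200

0.3200


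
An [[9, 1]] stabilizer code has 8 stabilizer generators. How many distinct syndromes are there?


Each stabilizer generator gives a binary (+1 or -1) measurement outcome.
With 8 independent generators:
Total syndromes = 2^8
= 256

256


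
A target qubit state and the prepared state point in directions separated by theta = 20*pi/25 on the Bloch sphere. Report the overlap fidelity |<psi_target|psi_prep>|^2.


For states separated by angle theta on Bloch sphere:
F = cos^2(theta/2)
theta = 20*pi/25 = 2.5133
theta/2 = 1.2566
cos(theta/2) = 0.3090
F = 0.0955

0.0955


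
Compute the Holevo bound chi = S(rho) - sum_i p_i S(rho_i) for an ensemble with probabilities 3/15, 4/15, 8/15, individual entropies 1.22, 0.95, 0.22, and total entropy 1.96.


chi = S(rho) - sum_i p_i * S(rho_i)
Weighted entropy = 3/15 * 1.22 + 4/15 * 0.95 + 8/15 * 0.22
= 0.6147
chi = 1.96 - 0.6147
= 1.3453

1.3453


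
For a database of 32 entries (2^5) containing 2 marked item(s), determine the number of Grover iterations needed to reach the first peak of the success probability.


After j Grover iterations the success probability is P(j) = sin^2((2j+1)*theta), where sin(theta) = sqrt(k/N).
N = 2^5 = 32, k = 2
sin(theta) = sqrt(k/N) = 0.25
theta = arcsin(sqrt(k/N)) = 0.2526802551 rad
P(j) reaches its first maximum when (2j+1)*theta is as close as possible to pi/2, i.e. j = round(pi/(4*theta) - 1/2).
pi/(4*theta) - 1/2 = 2.6083
(For comparison, the common estimate pi/4 * sqrt(N/k) = 3.1416; the exact maximiser is used here.)
Optimal iterations = 3

3


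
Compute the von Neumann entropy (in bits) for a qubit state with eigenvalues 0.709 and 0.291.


S = -p*log2(p) - (1-p)*log2(1-p)
p = 0.7090, 1-p = 0.2910
= -0.7090 * log2(0.7090) - 0.2910 * log2(0.2910)
= -(-0.3518) - (-0.5182)
= 0.8700

0.8700


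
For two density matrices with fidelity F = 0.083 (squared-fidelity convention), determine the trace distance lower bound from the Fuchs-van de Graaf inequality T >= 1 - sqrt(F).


Fuchs-van de Graaf (squared-fidelity convention): 1 - sqrt(F) <= T <= sqrt(1 - F).
Lower bound: T >= 1 - sqrt(F)
sqrt(F) = sqrt(0.083) = 0.2881
T >= 1 - 0.2881
T >= 0.7119

0.7119


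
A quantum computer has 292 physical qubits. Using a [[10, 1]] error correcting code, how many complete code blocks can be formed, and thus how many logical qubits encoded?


Each code block uses 10 physical qubits for 1 logical qubit(s).
Number of complete blocks = floor(292 / 10) = 29
Logical qubits = 29 * 1
= 29

29


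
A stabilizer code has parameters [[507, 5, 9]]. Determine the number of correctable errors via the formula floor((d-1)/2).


Code parameters: [[507, 5, 9]], distance d = 9.
Number of correctable errors = floor((d-1)/2)
= floor((9 - 1)/2)
= floor(8/2)
= 4

4


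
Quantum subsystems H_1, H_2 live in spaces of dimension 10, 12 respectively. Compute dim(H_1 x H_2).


dim(H_1 x H_2) = 10 * 12
= 120

120


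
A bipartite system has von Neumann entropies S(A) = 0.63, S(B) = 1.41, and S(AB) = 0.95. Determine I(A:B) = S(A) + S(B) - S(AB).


I(A:B) = S(A) + S(B) - S(AB)
= 0.63 + 1.41 - 0.95
= 1.0900

1.0900


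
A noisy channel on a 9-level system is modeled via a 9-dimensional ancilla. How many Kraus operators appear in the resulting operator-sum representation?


Tracing out the environment in an orthonormal basis {|i>_E} gives Kraus operators K_i = <i|_E U |0>_E.
Number of Kraus operators = dim(H_env) = d_env
= 9

9


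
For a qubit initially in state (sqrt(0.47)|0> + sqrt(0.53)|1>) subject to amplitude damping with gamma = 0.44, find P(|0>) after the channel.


For amplitude damping with parameter gamma on state sqrt(a)|0> + sqrt(b)|1>:
alpha^2 = 0.47, beta^2 = 0.53
P(|0>) = alpha^2 + gamma * beta^2
= 0.47 + 0.44 * 0.53
= 0.47 + 0.2332
= 0.7032

0.7032


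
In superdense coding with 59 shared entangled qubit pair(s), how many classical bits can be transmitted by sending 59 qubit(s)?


Superdense coding allows 2 classical bits per shared entangled pair.
59 pair(s) -> 2 * 59 = 118 classical bits

118


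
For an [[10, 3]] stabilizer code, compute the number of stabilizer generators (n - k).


For an [[n,k]] stabilizer code:
Number of stabilizer generators = n - k
= 10 - 3
= 7

7


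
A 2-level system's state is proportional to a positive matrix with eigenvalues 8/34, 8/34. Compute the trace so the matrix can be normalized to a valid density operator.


tr(M) = sum of eigenvalues
= 8/34 + 8/34
= 16/34
= 0.4706

0.4706


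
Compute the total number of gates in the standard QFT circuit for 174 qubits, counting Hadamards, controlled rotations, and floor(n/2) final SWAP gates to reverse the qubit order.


Hadamard gates: 174
Controlled rotations: n*(n-1)/2 = 174*173/2 = 15051
SWAP gates: floor(n/2) = floor(174/2) = 87
Total = 174 + 15051 + 87
= 15312

15312


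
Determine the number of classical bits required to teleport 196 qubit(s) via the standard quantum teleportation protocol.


Quantum teleportation requires 2 classical bits per qubit teleported.
196 qubit(s) -> 2 * 196 = 392 classical bits

392


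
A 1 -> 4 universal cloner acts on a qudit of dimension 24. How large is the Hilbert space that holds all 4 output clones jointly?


Output space = H^(tensor 4) where dim(H) = 24
dim = 24^4
= 576 (after 2 factors)
= 13824 (after 3 factors)
= 331776 (after 4 factors)
= 331776

331776


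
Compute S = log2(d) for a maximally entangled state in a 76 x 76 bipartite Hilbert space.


For a maximally entangled state in d x d:
S = log2(d) = log2(76)
= 6.2479

6.2479


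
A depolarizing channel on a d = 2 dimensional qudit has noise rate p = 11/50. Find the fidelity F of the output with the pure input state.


F = (1-p) + p/d
= (1 - 0.2200) + 0.2200/2
= 0.7800 + 0.1100
= 0.8900

0.8900


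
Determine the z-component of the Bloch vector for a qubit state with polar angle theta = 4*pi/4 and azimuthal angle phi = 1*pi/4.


theta = 3.1416, phi = 0.7854
r_z = cos(theta) = -1.0000

-1.0000


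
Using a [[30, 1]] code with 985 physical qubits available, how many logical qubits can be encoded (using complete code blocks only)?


Each code block uses 30 physical qubits for 1 logical qubit(s).
Number of complete blocks = floor(985 / 30) = 32
Logical qubits = 32 * 1
= 32

32


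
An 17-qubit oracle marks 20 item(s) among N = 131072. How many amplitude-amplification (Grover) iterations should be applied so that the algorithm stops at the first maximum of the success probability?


After j Grover iterations the success probability is P(j) = sin^2((2j+1)*theta), where sin(theta) = sqrt(k/N).
N = 2^17 = 131072, k = 20
sin(theta) = sqrt(k/N) = 0.01235264711
theta = arcsin(sqrt(k/N)) = 0.01235296128 rad
P(j) reaches its first maximum when (2j+1)*theta is as close as possible to pi/2, i.e. j = round(pi/(4*theta) - 1/2).
pi/(4*theta) - 1/2 = 63.0797
(For comparison, the common estimate pi/4 * sqrt(N/k) = 63.5814; the exact maximiser is used here.)
Optimal iterations = 63

63


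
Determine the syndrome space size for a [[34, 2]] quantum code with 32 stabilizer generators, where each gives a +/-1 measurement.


Each stabilizer generator gives a binary (+1 or -1) measurement outcome.
With 32 independent generators:
Total syndromes = 2^32
= 4294967296

4294967296


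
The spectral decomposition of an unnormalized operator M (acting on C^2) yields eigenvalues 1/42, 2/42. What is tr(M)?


tr(M) = sum of eigenvalues
= 1/42 + 2/42
= 3/42
= 0.0714

0.0714


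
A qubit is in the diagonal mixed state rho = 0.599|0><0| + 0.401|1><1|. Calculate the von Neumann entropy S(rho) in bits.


S = -p*log2(p) - (1-p)*log2(1-p)
p = 0.5990, 1-p = 0.4010
= -0.5990 * log2(0.5990) - 0.4010 * log2(0.4010)
= -(-0.4429) - (-0.5286)
= 0.9715

0.9715


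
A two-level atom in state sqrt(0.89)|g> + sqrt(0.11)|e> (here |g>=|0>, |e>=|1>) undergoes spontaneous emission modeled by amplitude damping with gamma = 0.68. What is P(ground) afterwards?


For amplitude damping with parameter gamma on state sqrt(a)|0> + sqrt(b)|1>:
alpha^2 = 0.89, beta^2 = 0.11
P(|0>) = alpha^2 + gamma * beta^2
= 0.89 + 0.68 * 0.11
= 0.89 + 0.0748
= 0.9648

0.9648


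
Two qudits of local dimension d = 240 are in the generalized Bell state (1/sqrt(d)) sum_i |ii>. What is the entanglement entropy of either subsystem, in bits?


For a maximally entangled state in d x d:
S = log2(d) = log2(240)
= 7.9069

7.9069


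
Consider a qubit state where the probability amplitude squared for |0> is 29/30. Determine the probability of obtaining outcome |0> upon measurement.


|alpha|^2 = 29/30 = 0.9667
|beta|^2 = 1 - 29/30 = 1/30 = 0.0333
P(|0>) = |alpha|^2 = 0.9667

0.9667


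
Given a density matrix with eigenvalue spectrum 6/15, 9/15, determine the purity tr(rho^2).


tr(rho^2) = sum of eigenvalues squared
= (6/15)^2 + (9/15)^2
= (36 + 81) / 225
= 117/225
= 0.5200

0.5200


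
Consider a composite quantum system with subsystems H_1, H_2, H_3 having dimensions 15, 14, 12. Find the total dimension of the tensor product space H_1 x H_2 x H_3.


dim(H_1 x H_2 x H_3) = 15 * 14 * 12
= 210 * 12
= 2520

2520


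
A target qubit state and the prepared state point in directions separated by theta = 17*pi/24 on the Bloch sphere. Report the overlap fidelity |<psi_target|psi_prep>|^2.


For states separated by angle theta on Bloch sphere:
F = cos^2(theta/2)
theta = 17*pi/24 = 2.2253
theta/2 = 1.1126
cos(theta/2) = 0.4423
F = 0.1956

0.1956


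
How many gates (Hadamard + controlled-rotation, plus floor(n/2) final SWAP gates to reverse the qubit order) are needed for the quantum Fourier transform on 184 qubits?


Hadamard gates: 184
Controlled rotations: n*(n-1)/2 = 184*183/2 = 16836
SWAP gates: floor(n/2) = floor(184/2) = 92
Total = 184 + 16836 + 92
= 17112

17112


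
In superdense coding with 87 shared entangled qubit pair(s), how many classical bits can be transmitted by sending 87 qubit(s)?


Superdense coding allows 2 classical bits per shared entangled pair.
87 pair(s) -> 2 * 87 = 174 classical bits

174


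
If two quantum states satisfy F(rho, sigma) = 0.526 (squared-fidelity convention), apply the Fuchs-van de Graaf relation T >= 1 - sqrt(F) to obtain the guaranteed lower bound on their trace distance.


Fuchs-van de Graaf (squared-fidelity convention): 1 - sqrt(F) <= T <= sqrt(1 - F).
Lower bound: T >= 1 - sqrt(F)
sqrt(F) = sqrt(0.526) = 0.7253
T >= 1 - 0.7253
T >= 0.2747

0.2747


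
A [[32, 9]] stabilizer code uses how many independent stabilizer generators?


For an [[n,k]] stabilizer code:
Number of stabilizer generators = n - k
= 32 - 9
= 23

23


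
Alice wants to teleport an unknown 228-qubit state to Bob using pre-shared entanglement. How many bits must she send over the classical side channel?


Quantum teleportation requires 2 classical bits per qubit teleported.
228 qubit(s) -> 2 * 228 = 456 classical bits

456


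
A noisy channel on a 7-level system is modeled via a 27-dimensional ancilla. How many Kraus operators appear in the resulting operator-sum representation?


Tracing out the environment in an orthonormal basis {|i>_E} gives Kraus operators K_i = <i|_E U |0>_E.
Number of Kraus operators = dim(H_env) = d_env
= 27

27


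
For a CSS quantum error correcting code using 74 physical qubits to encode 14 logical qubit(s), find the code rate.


Code rate R = k/n
= 14/74
= 0.1892

0.1892


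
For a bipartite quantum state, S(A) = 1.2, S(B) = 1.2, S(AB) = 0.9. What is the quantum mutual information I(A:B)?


I(A:B) = S(A) + S(B) - S(AB)
= 1.2 + 1.2 - 0.9
= 1.5000

1.5000


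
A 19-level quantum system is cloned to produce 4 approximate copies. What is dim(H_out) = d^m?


Output space = H^(tensor 4) where dim(H) = 19
dim = 19^4
= 361 (after 2 factors)
= 6859 (after 3 factors)
= 130321 (after 4 factors)
= 130321

130321


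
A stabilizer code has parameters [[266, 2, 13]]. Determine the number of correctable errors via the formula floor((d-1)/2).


Code parameters: [[266, 2, 13]], distance d = 13.
Number of correctable errors = floor((d-1)/2)
= floor((13 - 1)/2)
= floor(12/2)
= 6

6


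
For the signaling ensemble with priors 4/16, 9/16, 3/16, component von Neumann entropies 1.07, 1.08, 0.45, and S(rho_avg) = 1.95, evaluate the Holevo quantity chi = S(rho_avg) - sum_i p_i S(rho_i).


chi = S(rho) - sum_i p_i * S(rho_i)
Weighted entropy = 4/16 * 1.07 + 9/16 * 1.08 + 3/16 * 0.45
= 0.9594
chi = 1.95 - 0.9594
= 0.9906

0.9906


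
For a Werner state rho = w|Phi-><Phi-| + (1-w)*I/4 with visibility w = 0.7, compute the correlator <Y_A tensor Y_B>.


|Phi-> = (|00> - |11>)/sqrt(2)
For the pure Bell state, <Y_A Y_B> = +1 (Bell-state Pauli correlator).
The maximally-mixed part I/4 has tr(I/4 * P tensor P) = 0 for any traceless Pauli P.
So <Y_A Y_B>_rho = w * (+1) + (1 - w) * 0
= 0.7 * (+1)
= 0.7000

0.7000


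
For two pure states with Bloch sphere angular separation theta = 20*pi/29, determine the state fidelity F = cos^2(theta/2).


For states separated by angle theta on Bloch sphere:
F = cos^2(theta/2)
theta = 20*pi/29 = 2.1666
theta/2 = 1.0833
cos(theta/2) = 0.4684
F = 0.2194

0.2194


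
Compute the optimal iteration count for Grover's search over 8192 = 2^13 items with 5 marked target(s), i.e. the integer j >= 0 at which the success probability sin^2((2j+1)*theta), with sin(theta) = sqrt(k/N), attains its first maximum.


After j Grover iterations the success probability is P(j) = sin^2((2j+1)*theta), where sin(theta) = sqrt(k/N).
N = 2^13 = 8192, k = 5
sin(theta) = sqrt(k/N) = 0.02470529422
theta = arcsin(sqrt(k/N)) = 0.02470780806 rad
P(j) reaches its first maximum when (2j+1)*theta is as close as possible to pi/2, i.e. j = round(pi/(4*theta) - 1/2).
pi/(4*theta) - 1/2 = 31.2874
(For comparison, the common estimate pi/4 * sqrt(N/k) = 31.7907; the exact maximiser is used here.)
Optimal iterations = 31

31


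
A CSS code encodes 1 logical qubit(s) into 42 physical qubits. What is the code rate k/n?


Code rate R = k/n
= 1/42
= 0.0238

0.0238


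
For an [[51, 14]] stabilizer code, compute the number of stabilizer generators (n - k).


For an [[n,k]] stabilizer code:
Number of stabilizer generators = n - k
= 51 - 14
= 37

37


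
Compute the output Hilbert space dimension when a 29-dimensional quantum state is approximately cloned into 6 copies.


Output space = H^(tensor 6) where dim(H) = 29
dim = 29^6
= 841 (after 2 factors)
= 24389 (after 3 factors)
= 707281 (after 4 factors)
= 20511149 (after 5 factors)
= 594823321 (after 6 factors)
= 594823321

594823321


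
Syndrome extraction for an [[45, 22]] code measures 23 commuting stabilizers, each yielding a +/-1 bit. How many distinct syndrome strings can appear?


Each stabilizer generator gives a binary (+1 or -1) measurement outcome.
With 23 independent generators:
Total syndromes = 2^23
= 8388608

8388608


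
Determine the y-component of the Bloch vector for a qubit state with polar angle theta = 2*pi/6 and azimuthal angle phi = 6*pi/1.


theta = 1.0472, phi = 18.8496
r_y = sin(theta)*sin(phi) = 0.8660 * 0.0000
r_y = 0.0000

0.0000


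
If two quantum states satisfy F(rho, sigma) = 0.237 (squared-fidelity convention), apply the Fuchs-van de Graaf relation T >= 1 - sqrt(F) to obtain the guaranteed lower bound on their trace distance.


Fuchs-van de Graaf (squared-fidelity convention): 1 - sqrt(F) <= T <= sqrt(1 - F).
Lower bound: T >= 1 - sqrt(F)
sqrt(F) = sqrt(0.237) = 0.4868
T >= 1 - 0.4868
T >= 0.5132

0.5132


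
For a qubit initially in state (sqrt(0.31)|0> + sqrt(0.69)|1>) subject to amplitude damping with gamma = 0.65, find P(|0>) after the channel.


For amplitude damping with parameter gamma on state sqrt(a)|0> + sqrt(b)|1>:
alpha^2 = 0.31, beta^2 = 0.69
P(|0>) = alpha^2 + gamma * beta^2
= 0.31 + 0.65 * 0.69
= 0.31 + 0.4485
= 0.7585

0.7585


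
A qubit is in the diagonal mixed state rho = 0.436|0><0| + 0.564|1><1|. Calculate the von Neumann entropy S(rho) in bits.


S = -p*log2(p) - (1-p)*log2(1-p)
p = 0.4360, 1-p = 0.5640
= -0.4360 * log2(0.4360) - 0.5640 * log2(0.5640)
= -(-0.5222) - (-0.4660)
= 0.9881

0.9881


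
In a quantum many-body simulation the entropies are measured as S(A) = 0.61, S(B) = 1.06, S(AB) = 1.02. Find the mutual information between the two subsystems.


I(A:B) = S(A) + S(B) - S(AB)
= 0.61 + 1.06 - 1.02
= 0.6500

0.6500


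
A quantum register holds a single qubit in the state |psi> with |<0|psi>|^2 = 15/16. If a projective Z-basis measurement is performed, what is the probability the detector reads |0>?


|alpha|^2 = 15/16 = 0.9375
|beta|^2 = 1 - 15/16 = 1/16 = 0.0625
P(|0>) = |alpha|^2 = 0.9375

0.9375


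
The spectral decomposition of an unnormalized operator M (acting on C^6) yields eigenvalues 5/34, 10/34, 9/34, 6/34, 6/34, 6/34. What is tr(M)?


tr(M) = sum of eigenvalues
= 5/34 + 10/34 + 9/34 + 6/34 + 6/34 + 6/34
= 42/34
= 1.2353

1.2353


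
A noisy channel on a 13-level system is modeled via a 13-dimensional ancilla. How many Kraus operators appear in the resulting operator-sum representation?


Tracing out the environment in an orthonormal basis {|i>_E} gives Kraus operators K_i = <i|_E U |0>_E.
Number of Kraus operators = dim(H_env) = d_env
= 13

13


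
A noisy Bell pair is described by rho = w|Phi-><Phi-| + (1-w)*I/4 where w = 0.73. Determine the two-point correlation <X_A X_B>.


|Phi-> = (|00> - |11>)/sqrt(2)
For the pure Bell state, <X_A X_B> = -1 (Bell-state Pauli correlator).
The maximally-mixed part I/4 has tr(I/4 * P tensor P) = 0 for any traceless Pauli P.
So <X_A X_B>_rho = w * (-1) + (1 - w) * 0
= 0.73 * (-1)
= -0.7300

-0.7300


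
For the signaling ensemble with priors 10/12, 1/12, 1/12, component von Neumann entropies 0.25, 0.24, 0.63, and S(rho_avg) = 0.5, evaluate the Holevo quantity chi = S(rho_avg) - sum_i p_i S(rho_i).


chi = S(rho) - sum_i p_i * S(rho_i)
Weighted entropy = 10/12 * 0.25 + 1/12 * 0.24 + 1/12 * 0.63
= 0.2808
chi = 0.5 - 0.2808
= 0.2192

0.2192


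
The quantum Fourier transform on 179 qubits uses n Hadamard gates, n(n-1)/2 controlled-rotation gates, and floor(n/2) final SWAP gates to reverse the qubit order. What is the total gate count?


Hadamard gates: 179
Controlled rotations: n*(n-1)/2 = 179*178/2 = 15931
SWAP gates: floor(n/2) = floor(179/2) = 89
Total = 179 + 15931 + 89
= 16199

16199
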